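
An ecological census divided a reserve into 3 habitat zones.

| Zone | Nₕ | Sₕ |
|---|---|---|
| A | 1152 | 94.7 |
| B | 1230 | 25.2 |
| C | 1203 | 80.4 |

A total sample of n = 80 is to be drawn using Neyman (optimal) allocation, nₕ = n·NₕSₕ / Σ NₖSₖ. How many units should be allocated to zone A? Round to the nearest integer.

Σ NₕSₕ = 1152·94.7 + 1230·25.2 + 1203·80.4 = 236811.6.
Share for A: 109094.4/236811.6 = 0.46068.
n_A = 80 × 0.46068 = 36.854... → 37.

37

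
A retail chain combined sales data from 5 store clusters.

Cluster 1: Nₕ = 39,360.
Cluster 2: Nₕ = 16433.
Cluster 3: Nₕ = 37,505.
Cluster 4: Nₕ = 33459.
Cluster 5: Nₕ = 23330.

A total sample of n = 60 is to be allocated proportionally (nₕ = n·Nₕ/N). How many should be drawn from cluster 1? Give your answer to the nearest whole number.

N = 39360 + 16433 + 37505 + 33459 + 23330 = 150087.
n_1 = 60·39360/150087 = 15.735... → 16.

16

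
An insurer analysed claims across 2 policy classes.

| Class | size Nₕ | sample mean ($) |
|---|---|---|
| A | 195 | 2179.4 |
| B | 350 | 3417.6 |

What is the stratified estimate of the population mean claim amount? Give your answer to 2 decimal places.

2974.57

N = 545; weights Wₕ = Nₕ/N = (0.3578, 0.6422).
x̄_st = Σ Wₕ·x̄ₕ = 0.3578·2179.4 + 0.6422·3417.6 ≈ 2974.5743...
→ 2974.57.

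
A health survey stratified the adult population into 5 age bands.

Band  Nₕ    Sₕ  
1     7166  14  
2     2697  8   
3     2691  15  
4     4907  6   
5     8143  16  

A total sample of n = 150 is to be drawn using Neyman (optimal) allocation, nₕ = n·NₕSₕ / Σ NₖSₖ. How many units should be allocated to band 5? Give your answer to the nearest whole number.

61

Σ NₕSₕ = 7166·14 + 2697·8 + 2691·15 + 4907·6 + 8143·16 = 321995.
Share for 5: 130288/321995 = 0.40463.
n_5 = 150 × 0.40463 = 60.694... → 61.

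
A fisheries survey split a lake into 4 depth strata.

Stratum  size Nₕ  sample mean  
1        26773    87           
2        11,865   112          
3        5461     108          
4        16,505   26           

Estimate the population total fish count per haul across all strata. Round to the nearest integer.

4677049

1: 26773·87 = 2329251
2: 11865·112 = 1328880
3: 5461·108 = 589788
4: 16505·26 = 429130
τ̂ = Σ Nₕx̄ₕ = 4677049.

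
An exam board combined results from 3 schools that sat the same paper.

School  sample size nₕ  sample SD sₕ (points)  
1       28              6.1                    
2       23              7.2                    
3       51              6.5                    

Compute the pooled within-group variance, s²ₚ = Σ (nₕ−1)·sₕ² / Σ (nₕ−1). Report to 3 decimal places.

43.007

1: (28−1)·6.1² = 27·37.21 = 1004.67
2: (23−1)·7.2² = 22·51.84 = 1140.48
3: (51−1)·6.5² = 50·42.25 = 2112.5
Numerator = 4257.65; denominator = Σ(nₕ−1) = 99.
s²ₚ = 4257.65/99 = 43.00657... → 43.007.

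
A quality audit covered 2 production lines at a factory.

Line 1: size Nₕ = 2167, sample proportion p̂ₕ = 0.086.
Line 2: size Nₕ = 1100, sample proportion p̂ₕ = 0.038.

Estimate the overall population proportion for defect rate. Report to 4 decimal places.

0.0698

Wₕ = Nₕ/N with N = 3267: 0.6633, 0.3367.
p̂_st = 0.6633·0.086 + 0.3367·0.038 ≈ 0.069838... → 0.0698.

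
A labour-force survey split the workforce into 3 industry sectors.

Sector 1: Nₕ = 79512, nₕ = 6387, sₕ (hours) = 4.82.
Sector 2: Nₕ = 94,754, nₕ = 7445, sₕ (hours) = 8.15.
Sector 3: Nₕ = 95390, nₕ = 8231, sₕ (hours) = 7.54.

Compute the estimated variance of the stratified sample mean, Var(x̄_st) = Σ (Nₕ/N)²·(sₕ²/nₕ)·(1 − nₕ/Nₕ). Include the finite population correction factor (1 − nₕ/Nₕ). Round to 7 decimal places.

0.0020956

N = 269656; Wₕ = Nₕ/N.
sector 1: (79512/269656)²·4.82²/6387·(1 − 6387/79512) = 0.0002908543
sector 2: (94754/269656)²·8.15²/7445·(1 − 7445/94754) = 0.0010150488
sector 3: (95390/269656)²·7.54²/8231·(1 − 8231/95390) = 0.0007897416
Sum = 0.0020956447 → 0.0020956.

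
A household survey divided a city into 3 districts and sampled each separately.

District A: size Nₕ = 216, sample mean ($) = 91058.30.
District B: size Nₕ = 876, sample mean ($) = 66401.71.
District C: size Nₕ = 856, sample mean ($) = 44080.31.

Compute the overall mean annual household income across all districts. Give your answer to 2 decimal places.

59327.12

x̄_st = (Σ Nₕx̄ₕ) / (Σ Nₕ) = (216·91058.30 + 876·66401.71 + 856·44080.31) / 1948
= 115569236.12 / 1948 = 59327.1233... → 59327.12.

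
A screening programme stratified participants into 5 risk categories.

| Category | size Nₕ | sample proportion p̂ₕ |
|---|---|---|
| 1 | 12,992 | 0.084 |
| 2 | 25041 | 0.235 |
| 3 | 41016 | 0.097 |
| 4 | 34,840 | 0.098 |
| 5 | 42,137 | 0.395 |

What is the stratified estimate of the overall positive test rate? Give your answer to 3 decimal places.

0.199

Wₕ = Nₕ/N with N = 156026: 0.0833, 0.1605, 0.2629, 0.2233, 0.2701.
p̂_st = 0.0833·0.084 + 0.1605·0.235 + 0.2629·0.097 + 0.2233·0.098 + 0.2701·0.395 ≈ 0.19877... → 0.199.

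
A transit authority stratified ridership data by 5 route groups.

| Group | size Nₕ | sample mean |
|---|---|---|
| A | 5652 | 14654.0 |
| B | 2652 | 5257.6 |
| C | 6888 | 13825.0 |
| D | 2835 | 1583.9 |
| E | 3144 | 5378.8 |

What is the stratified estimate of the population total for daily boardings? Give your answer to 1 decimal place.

A: 5652·14654.0 = 82824408
B: 2652·5257.6 = 13943155.2
C: 6888·13825.0 = 95226600
D: 2835·1583.9 = 4490356.5
E: 3144·5378.8 = 16910947.2
τ̂ = Σ Nₕx̄ₕ = 213395466.9.

213395466.9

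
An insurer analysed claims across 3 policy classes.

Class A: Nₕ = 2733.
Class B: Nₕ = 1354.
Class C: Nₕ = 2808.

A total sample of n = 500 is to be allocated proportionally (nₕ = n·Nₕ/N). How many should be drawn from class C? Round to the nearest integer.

N = 2733 + 1354 + 2808 = 6895.
n_C = 500·2808/6895 = 203.626... → 204.

204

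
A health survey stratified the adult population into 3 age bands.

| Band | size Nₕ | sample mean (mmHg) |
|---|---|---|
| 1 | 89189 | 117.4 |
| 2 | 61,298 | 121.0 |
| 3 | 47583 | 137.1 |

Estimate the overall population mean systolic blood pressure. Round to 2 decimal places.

N = 198070; weights Wₕ = Nₕ/N = (0.4503, 0.3095, 0.2402).
x̄_st = Σ Wₕ·x̄ₕ = 0.4503·117.4 + 0.3095·121.0 + 0.2402·137.1 ≈ 123.2467...
→ 123.25.

123.25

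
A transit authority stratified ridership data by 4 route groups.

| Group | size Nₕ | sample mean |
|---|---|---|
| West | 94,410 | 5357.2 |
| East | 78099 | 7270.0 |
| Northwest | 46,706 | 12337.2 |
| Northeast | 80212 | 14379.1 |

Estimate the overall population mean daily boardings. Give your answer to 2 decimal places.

N = 94410 + 78099 + 46706 + 80212 = 299427.
The stratified mean weights each stratum mean by its population share Nₕ/N.
Σ Nₕx̄ₕ = 94410·5357.2 + 78099·7270.0 + 46706·12337.2 + 80212·14379.1 = 505773252 + 567779730 + 576221263.2 + 1153376369.2 = 2803150614.4.
Divide by N: 2803150614.4 / 299427 = 9361.7163... → 9361.72.

9361.72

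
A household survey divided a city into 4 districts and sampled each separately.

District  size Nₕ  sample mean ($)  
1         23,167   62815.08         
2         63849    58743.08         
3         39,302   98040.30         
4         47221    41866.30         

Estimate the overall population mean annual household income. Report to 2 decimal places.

x̄_st = (Σ Nₕx̄ₕ) / (Σ Nₕ) = (23167·62815.08 + 63849·58743.08 + 39302·98040.30 + 47221·41866.30) / 173539
= 11036072296.18 / 173539 = 63594.1909... → 63594.19.

63594.19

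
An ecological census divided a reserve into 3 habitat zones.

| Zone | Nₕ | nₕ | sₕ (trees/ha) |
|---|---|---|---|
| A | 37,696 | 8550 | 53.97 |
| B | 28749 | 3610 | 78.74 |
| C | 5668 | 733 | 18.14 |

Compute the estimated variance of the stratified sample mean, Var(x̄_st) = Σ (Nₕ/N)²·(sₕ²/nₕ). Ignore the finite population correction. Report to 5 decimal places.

0.36883

N = 72113; Wₕ = Nₕ/N.
zone A: (37696/72113)²·53.97²/8550 = 0.09308981
zone B: (28749/72113)²·78.74²/3610 = 0.27296187
zone C: (5668/72113)²·18.14²/733 = 0.00277334
Sum = 0.36882501 → 0.36883.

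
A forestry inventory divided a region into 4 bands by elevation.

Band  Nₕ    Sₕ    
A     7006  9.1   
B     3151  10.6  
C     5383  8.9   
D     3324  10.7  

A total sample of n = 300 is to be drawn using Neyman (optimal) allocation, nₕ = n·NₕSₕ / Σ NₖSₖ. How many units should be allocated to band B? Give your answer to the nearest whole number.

Σ NₕSₕ = 7006·9.1 + 3151·10.6 + 5383·8.9 + 3324·10.7 = 180630.7.
Share for B: 33400.6/180630.7 = 0.18491.
n_B = 300 × 0.18491 = 55.473... → 55.

55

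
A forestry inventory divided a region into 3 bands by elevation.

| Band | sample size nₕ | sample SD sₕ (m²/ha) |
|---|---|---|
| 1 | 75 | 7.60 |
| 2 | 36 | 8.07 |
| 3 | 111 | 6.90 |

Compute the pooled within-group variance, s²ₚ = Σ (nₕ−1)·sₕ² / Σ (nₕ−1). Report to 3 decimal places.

53.839

Degrees of freedom: 74 + 35 + 110 = 219.
Σ(nₕ−1)sₕ² = 74·57.76 + 35·65.1249 + 110·47.61 = 11790.7115.
s²ₚ = 11790.7115 / 219 = 53.83887... → 53.839.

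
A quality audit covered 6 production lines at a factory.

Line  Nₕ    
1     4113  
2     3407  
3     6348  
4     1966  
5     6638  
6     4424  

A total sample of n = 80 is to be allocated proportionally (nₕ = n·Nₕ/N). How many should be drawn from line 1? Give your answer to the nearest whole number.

Share of line 1 = 4113/26896 = 0.15292.
Allocate 80 × 0.15292 = 12.234... → 12.

12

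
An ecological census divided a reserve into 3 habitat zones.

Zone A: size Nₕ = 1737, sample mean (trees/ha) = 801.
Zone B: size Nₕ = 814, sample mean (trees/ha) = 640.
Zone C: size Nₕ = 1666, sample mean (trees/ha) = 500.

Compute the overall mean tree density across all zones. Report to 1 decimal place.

651.0

N = 4217; weights Wₕ = Nₕ/N = (0.4119, 0.1930, 0.3951).
x̄_st = Σ Wₕ·x̄ₕ = 0.4119·801 + 0.1930·640 + 0.3951·500 ≈ 651.007...
→ 651.0.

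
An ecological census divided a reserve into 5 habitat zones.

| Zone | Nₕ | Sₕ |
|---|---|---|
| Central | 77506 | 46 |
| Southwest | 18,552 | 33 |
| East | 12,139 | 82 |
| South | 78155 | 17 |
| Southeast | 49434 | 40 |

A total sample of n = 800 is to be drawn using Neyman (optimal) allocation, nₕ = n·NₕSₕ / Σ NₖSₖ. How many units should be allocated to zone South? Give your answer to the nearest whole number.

Σ NₕSₕ = 77506·46 + 18552·33 + 12139·82 + 78155·17 + 49434·40 = 8478885.
Share for South: 1328635/8478885 = 0.15670.
n_South = 800 × 0.15670 = 125.359... → 125.

125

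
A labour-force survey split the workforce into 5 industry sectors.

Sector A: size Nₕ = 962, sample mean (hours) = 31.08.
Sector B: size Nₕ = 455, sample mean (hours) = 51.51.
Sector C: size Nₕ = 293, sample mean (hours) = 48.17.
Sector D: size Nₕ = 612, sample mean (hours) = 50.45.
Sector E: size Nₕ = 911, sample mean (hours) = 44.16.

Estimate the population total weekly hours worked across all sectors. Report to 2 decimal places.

Estimate total by summing Nₕ·x̄ₕ over strata.
962·31.08 + 455·51.51 + 293·48.17 + 612·50.45 + 911·44.16 = 29898.96 + 23437.05 + 14113.81 + 30875.4 + 40229.76 = 138554.98.

138554.98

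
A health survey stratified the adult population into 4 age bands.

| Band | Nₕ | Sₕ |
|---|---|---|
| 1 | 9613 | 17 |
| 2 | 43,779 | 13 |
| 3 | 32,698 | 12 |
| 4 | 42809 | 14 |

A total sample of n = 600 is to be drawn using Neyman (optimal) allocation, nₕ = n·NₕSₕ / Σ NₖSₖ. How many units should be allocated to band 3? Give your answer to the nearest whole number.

1: NₕSₕ = 9613·17 = 163421
2: NₕSₕ = 43779·13 = 569127
3: NₕSₕ = 32698·12 = 392376
4: NₕSₕ = 42809·14 = 599326
Σ NₕSₕ = 1724250.
n_3 = 600·392376/1724250 = 136.538... → 137.

137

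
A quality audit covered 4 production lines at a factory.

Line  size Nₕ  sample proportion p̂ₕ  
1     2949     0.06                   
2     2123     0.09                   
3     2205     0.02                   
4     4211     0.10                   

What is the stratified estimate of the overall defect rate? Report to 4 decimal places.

N = 2949 + 2123 + 2205 + 4211 = 11488.
Overall proportion = Σ (Nₕ/N)·p̂ₕ.
Σ Nₕp̂ₕ = 176.94 + 191.07 + 44.1 + 421.1 = 833.21.
833.21 / 11488 = 0.072529... → 0.0725.

0.0725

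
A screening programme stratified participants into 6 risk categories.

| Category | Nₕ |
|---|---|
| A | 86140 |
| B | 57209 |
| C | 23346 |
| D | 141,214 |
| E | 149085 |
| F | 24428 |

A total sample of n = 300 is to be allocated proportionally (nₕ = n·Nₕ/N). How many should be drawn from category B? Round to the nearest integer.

Share of category B = 57209/481422 = 0.11883.
Allocate 300 × 0.11883 = 35.650... → 36.

36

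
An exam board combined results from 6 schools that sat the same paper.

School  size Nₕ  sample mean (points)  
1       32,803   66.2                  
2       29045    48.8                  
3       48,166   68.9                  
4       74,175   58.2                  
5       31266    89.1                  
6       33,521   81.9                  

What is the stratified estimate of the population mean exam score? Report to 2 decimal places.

67.30

N = 248976; weights Wₕ = Nₕ/N = (0.1318, 0.1167, 0.1935, 0.2979, 0.1256, 0.1346).
x̄_st = Σ Wₕ·x̄ₕ = 0.1318·66.2 + 0.1167·48.8 + 0.1935·68.9 + 0.2979·58.2 + 0.1256·89.1 + 0.1346·81.9 ≈ 67.2986...
→ 67.30.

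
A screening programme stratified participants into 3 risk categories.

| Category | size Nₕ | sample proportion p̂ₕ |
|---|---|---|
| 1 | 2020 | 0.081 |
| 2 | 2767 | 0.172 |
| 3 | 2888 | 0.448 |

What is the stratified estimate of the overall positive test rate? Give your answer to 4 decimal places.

N = 2020 + 2767 + 2888 = 7675.
Overall proportion = Σ (Nₕ/N)·p̂ₕ.
Σ Nₕp̂ₕ = 163.62 + 475.924 + 1293.824 = 1933.368.
1933.368 / 7675 = 0.251905... → 0.2519.

0.2519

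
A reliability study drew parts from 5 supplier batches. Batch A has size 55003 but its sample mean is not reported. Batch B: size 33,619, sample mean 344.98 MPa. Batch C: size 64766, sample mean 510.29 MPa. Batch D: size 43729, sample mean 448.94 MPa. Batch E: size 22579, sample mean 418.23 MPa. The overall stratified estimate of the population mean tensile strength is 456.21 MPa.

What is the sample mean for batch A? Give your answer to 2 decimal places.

481.89

N = 55003 + 33619 + 64766 + 43729 + 22579 = 219696.
Overall total = μ·N = 456.21·219696 = 100227512.16.
Subtract the known strata: 33619·344.98 + 64766·510.29 + 43729·448.94 + 22579·418.23 = 73722237.19.
Remaining total for batch A: 100227512.16 − 73722237.19 = 26505274.97.
Divide by its size: 26505274.97 / 55003 = 481.8878... → 481.89.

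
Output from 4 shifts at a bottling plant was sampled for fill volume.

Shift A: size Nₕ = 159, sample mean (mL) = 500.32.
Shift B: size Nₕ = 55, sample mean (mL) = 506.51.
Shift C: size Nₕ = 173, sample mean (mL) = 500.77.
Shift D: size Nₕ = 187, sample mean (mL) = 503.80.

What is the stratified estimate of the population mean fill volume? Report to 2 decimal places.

N = 159 + 55 + 173 + 187 = 574.
Weight each subgroup mean by Nₕ/N and sum.
Σ Nₕx̄ₕ = 159·500.32 + 55·506.51 + 173·500.77 + 187·503.80 = 79550.88 + 27858.05 + 86633.21 + 94210.6 = 288252.74.
Divide by N: 288252.74 / 574 = 502.1825... → 502.18.

502.18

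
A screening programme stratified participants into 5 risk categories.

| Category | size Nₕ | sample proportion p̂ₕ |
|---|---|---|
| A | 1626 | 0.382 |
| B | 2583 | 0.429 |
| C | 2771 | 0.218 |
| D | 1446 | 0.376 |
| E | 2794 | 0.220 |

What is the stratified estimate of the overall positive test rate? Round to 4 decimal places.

N = 1626 + 2583 + 2771 + 1446 + 2794 = 11220.
Overall proportion = Σ (Nₕ/N)·p̂ₕ.
Σ Nₕp̂ₕ = 621.132 + 1108.107 + 604.078 + 543.696 + 614.68 = 3491.693.
3491.693 / 11220 = 0.311203... → 0.3112.

0.3112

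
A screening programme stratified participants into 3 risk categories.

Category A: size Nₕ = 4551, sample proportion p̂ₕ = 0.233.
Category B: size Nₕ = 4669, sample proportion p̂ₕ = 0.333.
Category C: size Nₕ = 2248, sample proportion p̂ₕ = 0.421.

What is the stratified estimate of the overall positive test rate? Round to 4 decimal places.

Wₕ = Nₕ/N with N = 11468: 0.3968, 0.4071, 0.1960.
p̂_st = 0.3968·0.233 + 0.4071·0.333 + 0.1960·0.421 ≈ 0.310566... → 0.3106.

0.3106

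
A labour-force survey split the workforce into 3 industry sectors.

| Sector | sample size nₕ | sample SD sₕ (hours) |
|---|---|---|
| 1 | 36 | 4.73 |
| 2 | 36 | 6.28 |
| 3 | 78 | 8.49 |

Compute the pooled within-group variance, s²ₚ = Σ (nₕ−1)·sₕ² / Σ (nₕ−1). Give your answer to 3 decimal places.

52.473

Degrees of freedom: 35 + 35 + 77 = 147.
Σ(nₕ−1)sₕ² = 35·22.3729 + 35·39.4384 + 77·72.0801 = 7713.5632.
s²ₚ = 7713.5632 / 147 = 52.47322... → 52.473.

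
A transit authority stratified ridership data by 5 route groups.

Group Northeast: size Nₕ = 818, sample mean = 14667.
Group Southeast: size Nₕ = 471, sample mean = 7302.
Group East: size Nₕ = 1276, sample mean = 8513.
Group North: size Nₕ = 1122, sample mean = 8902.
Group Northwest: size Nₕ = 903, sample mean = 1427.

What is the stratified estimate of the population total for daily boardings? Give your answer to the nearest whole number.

37576061

Northeast: 818·14667 = 11997606
Southeast: 471·7302 = 3439242
East: 1276·8513 = 10862588
North: 1122·8902 = 9988044
Northwest: 903·1427 = 1288581
τ̂ = Σ Nₕx̄ₕ = 37576061.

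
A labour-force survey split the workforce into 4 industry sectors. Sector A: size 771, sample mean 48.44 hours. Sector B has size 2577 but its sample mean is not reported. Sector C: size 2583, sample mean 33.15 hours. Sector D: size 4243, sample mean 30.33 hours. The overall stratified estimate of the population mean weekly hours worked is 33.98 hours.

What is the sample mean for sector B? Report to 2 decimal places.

36.50

N = 771 + 2577 + 2583 + 4243 = 10174.
Overall total = μ·N = 33.98·10174 = 345712.52.
Subtract the known strata: 771·48.44 + 2583·33.15 + 4243·30.33 = 251663.88.
Remaining total for sector B: 345712.52 − 251663.88 = 94048.64.
Divide by its size: 94048.64 / 2577 = 36.4954... → 36.50.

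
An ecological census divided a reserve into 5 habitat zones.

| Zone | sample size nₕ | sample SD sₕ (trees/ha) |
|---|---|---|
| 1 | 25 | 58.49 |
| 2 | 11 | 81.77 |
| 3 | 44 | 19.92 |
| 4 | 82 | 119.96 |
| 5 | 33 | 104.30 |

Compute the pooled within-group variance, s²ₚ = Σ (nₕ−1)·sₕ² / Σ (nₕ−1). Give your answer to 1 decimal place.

8840.9

Degrees of freedom: 24 + 10 + 43 + 81 + 32 = 190.
Σ(nₕ−1)sₕ² = 24·3421.0801 + 10·6686.3329 + 43·396.8064 + 81·14390.4016 + 32·10878.49 = 1679766.1362.
s²ₚ = 1679766.1362 / 190 = 8840.874... → 8840.9.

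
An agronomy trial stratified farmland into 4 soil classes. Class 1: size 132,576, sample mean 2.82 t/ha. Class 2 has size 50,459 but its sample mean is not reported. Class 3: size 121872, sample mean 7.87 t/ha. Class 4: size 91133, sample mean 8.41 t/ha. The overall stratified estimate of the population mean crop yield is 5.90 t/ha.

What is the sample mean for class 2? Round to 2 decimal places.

Σ Nₕx̄ₕ = N·μ, so 50459·x̄_2 = 396040·5.90 − (132576·2.82 + 121872·7.87 + 91133·8.41).
= 2336636 − 2099425.49 = 237210.51.
x̄_2 = 237210.51 / 50459 = 4.7011... → 4.70.

4.70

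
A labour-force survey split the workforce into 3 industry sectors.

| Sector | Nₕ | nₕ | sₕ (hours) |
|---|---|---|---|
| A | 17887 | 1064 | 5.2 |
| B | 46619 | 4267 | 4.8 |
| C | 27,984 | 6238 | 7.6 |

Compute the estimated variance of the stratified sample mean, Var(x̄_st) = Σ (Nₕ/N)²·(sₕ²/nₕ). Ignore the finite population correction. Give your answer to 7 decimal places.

N = 92490; Wₕ = Nₕ/N.
sector A: (17887/92490)²·5.2²/1064 = 0.0009504965
sector B: (46619/92490)²·4.8²/4267 = 0.0013718170
sector C: (27984/92490)²·7.6²/6238 = 0.0008476408
Sum = 0.0031699543 → 0.0031700.

0.0031700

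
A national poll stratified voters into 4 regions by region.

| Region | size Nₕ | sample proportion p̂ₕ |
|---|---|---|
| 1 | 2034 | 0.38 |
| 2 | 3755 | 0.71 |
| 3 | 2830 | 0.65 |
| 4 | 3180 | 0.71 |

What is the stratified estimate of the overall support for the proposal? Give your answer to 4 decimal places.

0.6387

N = 2034 + 3755 + 2830 + 3180 = 11799.
Overall proportion = Σ (Nₕ/N)·p̂ₕ.
Σ Nₕp̂ₕ = 772.92 + 2666.05 + 1839.5 + 2257.8 = 7536.27.
7536.27 / 11799 = 0.638721... → 0.6387.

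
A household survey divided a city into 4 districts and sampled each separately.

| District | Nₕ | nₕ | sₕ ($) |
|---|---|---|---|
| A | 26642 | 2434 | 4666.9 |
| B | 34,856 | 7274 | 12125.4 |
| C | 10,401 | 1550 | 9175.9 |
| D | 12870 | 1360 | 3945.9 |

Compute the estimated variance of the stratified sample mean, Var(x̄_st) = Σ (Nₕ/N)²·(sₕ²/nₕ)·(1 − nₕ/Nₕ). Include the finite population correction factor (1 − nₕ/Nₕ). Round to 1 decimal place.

4439.3

N = 84769; Wₕ = Nₕ/N.
district A: (26642/84769)²·4666.9²/2434·(1 − 2434/26642) = 803.1340
district B: (34856/84769)²·12125.4²/7274·(1 − 7274/34856) = 2704.2574
district C: (10401/84769)²·9175.9²/1550·(1 − 1550/10401) = 695.9194
district D: (12870/84769)²·3945.9²/1360·(1 − 1360/12870) = 236.0114
Sum = 4439.3223 → 4439.3.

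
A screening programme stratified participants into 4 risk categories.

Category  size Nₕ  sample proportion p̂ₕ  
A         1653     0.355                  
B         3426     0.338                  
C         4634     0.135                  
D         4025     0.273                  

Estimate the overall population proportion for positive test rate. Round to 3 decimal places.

N = 1653 + 3426 + 4634 + 4025 = 13738.
Overall proportion = Σ (Nₕ/N)·p̂ₕ.
Σ Nₕp̂ₕ = 586.815 + 1157.988 + 625.59 + 1098.825 = 3469.218.
3469.218 / 13738 = 0.25253... → 0.253.

0.253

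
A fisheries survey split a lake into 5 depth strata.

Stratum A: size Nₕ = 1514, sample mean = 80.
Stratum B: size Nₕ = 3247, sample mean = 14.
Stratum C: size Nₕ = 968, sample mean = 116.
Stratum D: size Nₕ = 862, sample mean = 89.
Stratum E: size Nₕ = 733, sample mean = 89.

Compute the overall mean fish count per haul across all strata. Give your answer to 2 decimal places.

57.46

N = 1514 + 3247 + 968 + 862 + 733 = 7324.
Overall mean = Σ (Nₕ/N)·x̄ₕ — weight by population share, not a simple average.
Σ Nₕx̄ₕ = 1514·80 + 3247·14 + 968·116 + 862·89 + 733·89 = 121120 + 45458 + 112288 + 76718 + 65237 = 420821.
Divide by N: 420821 / 7324 = 57.4578... → 57.46.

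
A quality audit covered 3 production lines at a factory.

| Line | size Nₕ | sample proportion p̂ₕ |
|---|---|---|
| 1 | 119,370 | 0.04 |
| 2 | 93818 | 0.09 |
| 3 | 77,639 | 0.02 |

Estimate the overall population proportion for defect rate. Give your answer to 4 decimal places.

Wₕ = Nₕ/N with N = 290827: 0.4105, 0.3226, 0.2670.
p̂_st = 0.4105·0.04 + 0.3226·0.09 + 0.2670·0.02 ≈ 0.050790... → 0.0508.

0.0508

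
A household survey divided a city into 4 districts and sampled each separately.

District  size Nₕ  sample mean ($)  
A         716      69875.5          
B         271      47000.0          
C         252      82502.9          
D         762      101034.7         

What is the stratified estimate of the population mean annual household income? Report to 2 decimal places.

80233.40

x̄_st = (Σ Nₕx̄ₕ) / (Σ Nₕ) = (716·69875.5 + 271·47000.0 + 252·82502.9 + 762·101034.7) / 2001
= 160547030.2 / 2001 = 80233.3984... → 80233.40.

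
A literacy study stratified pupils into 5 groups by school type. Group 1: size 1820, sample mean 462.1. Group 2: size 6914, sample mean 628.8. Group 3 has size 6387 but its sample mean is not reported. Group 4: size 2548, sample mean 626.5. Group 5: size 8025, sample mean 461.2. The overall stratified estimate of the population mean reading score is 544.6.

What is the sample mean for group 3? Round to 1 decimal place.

549.1

N = 1820 + 6914 + 6387 + 2548 + 8025 = 25694.
Overall total = μ·N = 544.6·25694 = 13992952.4.
Subtract the known strata: 1820·462.1 + 6914·628.8 + 2548·626.5 + 8025·461.2 = 10485997.2.
Remaining total for group 3: 13992952.4 − 10485997.2 = 3506955.2.
Divide by its size: 3506955.2 / 6387 = 549.077... → 549.1.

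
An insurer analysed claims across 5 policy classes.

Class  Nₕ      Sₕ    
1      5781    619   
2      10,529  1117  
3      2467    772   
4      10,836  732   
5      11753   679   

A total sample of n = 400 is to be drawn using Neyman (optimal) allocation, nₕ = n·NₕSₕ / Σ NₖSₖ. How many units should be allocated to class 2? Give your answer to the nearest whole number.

142

Σ NₕSₕ = 5781·619 + 10529·1117 + 2467·772 + 10836·732 + 11753·679 = 33156095.
Share for 2: 11760893/33156095 = 0.35471.
n_2 = 400 × 0.35471 = 141.885... → 142.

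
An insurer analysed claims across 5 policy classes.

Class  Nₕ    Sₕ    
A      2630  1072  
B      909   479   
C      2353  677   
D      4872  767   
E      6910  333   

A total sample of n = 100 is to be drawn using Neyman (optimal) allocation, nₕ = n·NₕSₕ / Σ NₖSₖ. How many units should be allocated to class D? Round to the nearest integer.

34

A: NₕSₕ = 2630·1072 = 2819360
B: NₕSₕ = 909·479 = 435411
C: NₕSₕ = 2353·677 = 1592981
D: NₕSₕ = 4872·767 = 3736824
E: NₕSₕ = 6910·333 = 2301030
Σ NₕSₕ = 10885606.
n_D = 100·3736824/10885606 = 34.328... → 34.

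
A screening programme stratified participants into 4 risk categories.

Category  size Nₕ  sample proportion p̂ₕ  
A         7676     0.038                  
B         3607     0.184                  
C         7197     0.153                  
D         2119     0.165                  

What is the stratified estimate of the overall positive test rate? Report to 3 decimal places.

0.117

Wₕ = Nₕ/N with N = 20599: 0.3726, 0.1751, 0.3494, 0.1029.
p̂_st = 0.3726·0.038 + 0.1751·0.184 + 0.3494·0.153 + 0.1029·0.165 ≈ 0.11681... → 0.117.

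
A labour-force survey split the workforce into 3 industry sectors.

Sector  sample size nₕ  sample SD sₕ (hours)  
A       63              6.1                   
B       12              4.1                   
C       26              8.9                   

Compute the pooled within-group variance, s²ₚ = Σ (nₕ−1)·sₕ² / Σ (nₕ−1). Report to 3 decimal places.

A: (63−1)·6.1² = 62·37.21 = 2307.02
B: (12−1)·4.1² = 11·16.81 = 184.91
C: (26−1)·8.9² = 25·79.21 = 1980.25
Numerator = 4472.18; denominator = Σ(nₕ−1) = 98.
s²ₚ = 4472.18/98 = 45.63449... → 45.634.

45.634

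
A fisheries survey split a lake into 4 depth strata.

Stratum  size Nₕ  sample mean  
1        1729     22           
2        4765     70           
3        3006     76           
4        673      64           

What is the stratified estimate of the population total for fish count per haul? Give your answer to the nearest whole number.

1: 1729·22 = 38038
2: 4765·70 = 333550
3: 3006·76 = 228456
4: 673·64 = 43072
τ̂ = Σ Nₕx̄ₕ = 643116.

643116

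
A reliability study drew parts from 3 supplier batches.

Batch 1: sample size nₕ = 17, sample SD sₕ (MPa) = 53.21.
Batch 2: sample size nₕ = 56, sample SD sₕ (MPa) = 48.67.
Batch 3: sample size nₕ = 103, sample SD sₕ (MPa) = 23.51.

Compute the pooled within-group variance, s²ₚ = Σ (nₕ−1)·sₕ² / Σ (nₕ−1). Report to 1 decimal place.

Degrees of freedom: 16 + 55 + 102 = 173.
Σ(nₕ−1)sₕ² = 16·2831.3041 + 55·2368.7689 + 102·552.7201 = 231960.6053.
s²ₚ = 231960.6053 / 173 = 1340.813... → 1340.8.

1340.8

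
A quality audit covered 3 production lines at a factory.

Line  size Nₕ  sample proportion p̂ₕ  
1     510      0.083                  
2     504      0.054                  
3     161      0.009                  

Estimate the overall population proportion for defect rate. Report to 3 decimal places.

Wₕ = Nₕ/N with N = 1175: 0.4340, 0.4289, 0.1370.
p̂_st = 0.4340·0.083 + 0.4289·0.054 + 0.1370·0.009 ≈ 0.06042... → 0.060.

0.060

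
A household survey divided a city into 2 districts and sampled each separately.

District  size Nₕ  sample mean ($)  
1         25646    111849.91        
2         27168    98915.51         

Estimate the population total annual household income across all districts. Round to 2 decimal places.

5555839367.54

1: 25646·111849.91 = 2868502791.86
2: 27168·98915.51 = 2687336575.68
τ̂ = Σ Nₕx̄ₕ = 5555839367.54.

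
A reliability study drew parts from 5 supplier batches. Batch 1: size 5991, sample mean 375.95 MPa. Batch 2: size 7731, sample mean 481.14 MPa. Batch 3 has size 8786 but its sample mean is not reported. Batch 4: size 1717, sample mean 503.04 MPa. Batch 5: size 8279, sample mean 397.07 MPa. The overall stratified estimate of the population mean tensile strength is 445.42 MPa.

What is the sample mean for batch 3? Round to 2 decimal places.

N = 5991 + 7731 + 8786 + 1717 + 8279 = 32504.
Overall total = μ·N = 445.42·32504 = 14477931.68.
Subtract the known strata: 5991·375.95 + 7731·481.14 + 1717·503.04 + 8279·397.07 = 10123072.
Remaining total for batch 3: 14477931.68 − 10123072 = 4354859.68.
Divide by its size: 4354859.68 / 8786 = 495.6590... → 495.66.

495.66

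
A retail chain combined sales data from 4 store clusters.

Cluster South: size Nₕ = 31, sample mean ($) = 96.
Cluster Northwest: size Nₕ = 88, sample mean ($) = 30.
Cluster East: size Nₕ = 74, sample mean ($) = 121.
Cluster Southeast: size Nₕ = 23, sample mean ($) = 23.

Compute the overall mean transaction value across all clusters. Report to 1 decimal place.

x̄_st = (Σ Nₕx̄ₕ) / (Σ Nₕ) = (31·96 + 88·30 + 74·121 + 23·23) / 216
= 15099 / 216 = 69.903... → 69.9.

69.9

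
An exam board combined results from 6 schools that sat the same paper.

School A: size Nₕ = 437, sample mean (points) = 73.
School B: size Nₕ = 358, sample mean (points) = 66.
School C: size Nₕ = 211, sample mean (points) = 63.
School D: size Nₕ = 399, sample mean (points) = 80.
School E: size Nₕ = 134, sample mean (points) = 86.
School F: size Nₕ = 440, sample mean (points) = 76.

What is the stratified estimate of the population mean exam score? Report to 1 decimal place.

N = 1979; weights Wₕ = Nₕ/N = (0.2208, 0.1809, 0.1066, 0.2016, 0.0677, 0.2223).
x̄_st = Σ Wₕ·x̄ₕ = 0.2208·73 + 0.1809·66 + 0.1066·63 + 0.2016·80 + 0.0677·86 + 0.2223·76 ≈ 73.626...
→ 73.6.

73.6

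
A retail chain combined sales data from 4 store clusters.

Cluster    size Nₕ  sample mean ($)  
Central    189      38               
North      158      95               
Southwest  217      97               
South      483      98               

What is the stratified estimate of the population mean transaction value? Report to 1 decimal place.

86.5

x̄_st = (Σ Nₕx̄ₕ) / (Σ Nₕ) = (189·38 + 158·95 + 217·97 + 483·98) / 1047
= 90575 / 1047 = 86.509... → 86.5.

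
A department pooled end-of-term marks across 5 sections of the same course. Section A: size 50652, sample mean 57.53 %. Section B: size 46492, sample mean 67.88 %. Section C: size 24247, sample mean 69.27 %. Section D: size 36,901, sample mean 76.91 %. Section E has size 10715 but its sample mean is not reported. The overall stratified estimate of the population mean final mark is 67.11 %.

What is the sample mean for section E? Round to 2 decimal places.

N = 50652 + 46492 + 24247 + 36901 + 10715 = 169007.
Overall total = μ·N = 67.11·169007 = 11342059.77.
Subtract the known strata: 50652·57.53 + 46492·67.88 + 24247·69.27 + 36901·76.91 = 10587532.12.
Remaining total for section E: 11342059.77 − 10587532.12 = 754527.65.
Divide by its size: 754527.65 / 10715 = 70.4179... → 70.42.

70.42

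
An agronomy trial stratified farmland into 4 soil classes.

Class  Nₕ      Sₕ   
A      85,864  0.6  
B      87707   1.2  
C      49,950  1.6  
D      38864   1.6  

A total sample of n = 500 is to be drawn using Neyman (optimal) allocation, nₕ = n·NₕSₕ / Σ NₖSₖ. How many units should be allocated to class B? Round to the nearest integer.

Σ NₕSₕ = 85864·0.6 + 87707·1.2 + 49950·1.6 + 38864·1.6 = 298869.2.
Share for B: 105248.4/298869.2 = 0.35216.
n_B = 500 × 0.35216 = 176.078... → 176.

176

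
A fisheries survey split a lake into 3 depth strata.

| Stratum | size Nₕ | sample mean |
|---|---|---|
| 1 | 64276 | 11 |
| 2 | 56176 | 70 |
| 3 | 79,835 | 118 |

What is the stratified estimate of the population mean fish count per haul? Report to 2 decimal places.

70.20

x̄_st = (Σ Nₕx̄ₕ) / (Σ Nₕ) = (64276·11 + 56176·70 + 79835·118) / 200287
= 14059886 / 200287 = 70.1987... → 70.20.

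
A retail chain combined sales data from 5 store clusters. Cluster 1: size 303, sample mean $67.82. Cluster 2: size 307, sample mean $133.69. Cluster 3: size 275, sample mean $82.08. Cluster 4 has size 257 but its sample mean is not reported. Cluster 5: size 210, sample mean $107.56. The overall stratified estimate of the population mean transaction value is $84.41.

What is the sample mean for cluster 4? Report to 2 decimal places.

28.68

Σ Nₕx̄ₕ = N·μ, so 257·x̄_4 = 1352·84.41 − (303·67.82 + 307·133.69 + 275·82.08 + 210·107.56).
= 114122.32 − 106751.89 = 7370.43.
x̄_4 = 7370.43 / 257 = 28.6787... → 28.68.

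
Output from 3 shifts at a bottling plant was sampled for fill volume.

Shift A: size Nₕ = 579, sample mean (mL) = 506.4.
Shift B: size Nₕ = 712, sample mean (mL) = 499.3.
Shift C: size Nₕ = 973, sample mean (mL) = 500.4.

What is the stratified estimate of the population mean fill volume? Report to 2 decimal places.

N = 2264; weights Wₕ = Nₕ/N = (0.2557, 0.3145, 0.4298).
x̄_st = Σ Wₕ·x̄ₕ = 0.2557·506.4 + 0.3145·499.3 + 0.4298·500.4 ≈ 501.5885...
→ 501.59.

501.59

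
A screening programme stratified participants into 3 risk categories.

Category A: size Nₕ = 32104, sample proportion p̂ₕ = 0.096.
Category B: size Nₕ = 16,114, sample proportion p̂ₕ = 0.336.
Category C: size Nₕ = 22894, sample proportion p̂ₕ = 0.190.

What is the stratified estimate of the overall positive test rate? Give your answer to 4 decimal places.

N = 32104 + 16114 + 22894 = 71112.
Overall proportion = Σ (Nₕ/N)·p̂ₕ.
Σ Nₕp̂ₕ = 3081.984 + 5414.304 + 4349.86 = 12846.148.
12846.148 / 71112 = 0.180647... → 0.1806.

0.1806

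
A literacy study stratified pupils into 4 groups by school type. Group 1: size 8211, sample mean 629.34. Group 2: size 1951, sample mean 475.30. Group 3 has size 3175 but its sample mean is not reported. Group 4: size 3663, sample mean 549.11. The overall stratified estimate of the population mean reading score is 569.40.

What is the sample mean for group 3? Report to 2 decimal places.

495.62

N = 8211 + 1951 + 3175 + 3663 = 17000.
Overall total = μ·N = 569.40·17000 = 9679800.
Subtract the known strata: 8211·629.34 + 1951·475.30 + 3663·549.11 = 8106210.97.
Remaining total for group 3: 9679800 − 8106210.97 = 1573589.03.
Divide by its size: 1573589.03 / 3175 = 495.6186... → 495.62.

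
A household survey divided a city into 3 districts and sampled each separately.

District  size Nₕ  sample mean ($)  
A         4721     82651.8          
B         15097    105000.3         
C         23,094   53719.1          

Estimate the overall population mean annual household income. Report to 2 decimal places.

74943.55

x̄_st = (Σ Nₕx̄ₕ) / (Σ Nₕ) = (4721·82651.8 + 15097·105000.3 + 23094·53719.1) / 42912
= 3215977572.3 / 42912 = 74943.5489... → 74943.55.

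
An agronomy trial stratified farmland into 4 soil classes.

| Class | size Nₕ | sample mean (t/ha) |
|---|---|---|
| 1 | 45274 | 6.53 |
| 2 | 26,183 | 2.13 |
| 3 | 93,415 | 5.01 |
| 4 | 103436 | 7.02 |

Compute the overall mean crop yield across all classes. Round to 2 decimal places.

N = 45274 + 26183 + 93415 + 103436 = 268308.
Overall mean = Σ (Nₕ/N)·x̄ₕ — weight by population share, not a simple average.
Σ Nₕx̄ₕ = 45274·6.53 + 26183·2.13 + 93415·5.01 + 103436·7.02 = 295639.22 + 55769.79 + 468009.15 + 726120.72 = 1545538.88.
Divide by N: 1545538.88 / 268308 = 5.7603... → 5.76.

5.76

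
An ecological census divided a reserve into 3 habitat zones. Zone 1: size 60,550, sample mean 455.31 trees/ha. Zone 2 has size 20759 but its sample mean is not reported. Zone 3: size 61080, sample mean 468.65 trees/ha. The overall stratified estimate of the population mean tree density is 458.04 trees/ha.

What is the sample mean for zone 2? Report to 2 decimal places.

434.78

N = 60550 + 20759 + 61080 = 142389.
Overall total = μ·N = 458.04·142389 = 65219857.56.
Subtract the known strata: 60550·455.31 + 61080·468.65 = 56194162.5.
Remaining total for zone 2: 65219857.56 − 56194162.5 = 9025695.06.
Divide by its size: 9025695.06 / 20759 = 434.7847... → 434.78.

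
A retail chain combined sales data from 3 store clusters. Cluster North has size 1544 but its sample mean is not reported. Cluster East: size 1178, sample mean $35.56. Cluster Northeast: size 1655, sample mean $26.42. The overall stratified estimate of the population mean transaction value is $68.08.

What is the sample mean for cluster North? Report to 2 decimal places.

137.55

N = 1544 + 1178 + 1655 = 4377.
Overall total = μ·N = 68.08·4377 = 297986.16.
Subtract the known strata: 1178·35.56 + 1655·26.42 = 85614.78.
Remaining total for cluster North: 297986.16 − 85614.78 = 212371.38.
Divide by its size: 212371.38 / 1544 = 137.5462... → 137.55.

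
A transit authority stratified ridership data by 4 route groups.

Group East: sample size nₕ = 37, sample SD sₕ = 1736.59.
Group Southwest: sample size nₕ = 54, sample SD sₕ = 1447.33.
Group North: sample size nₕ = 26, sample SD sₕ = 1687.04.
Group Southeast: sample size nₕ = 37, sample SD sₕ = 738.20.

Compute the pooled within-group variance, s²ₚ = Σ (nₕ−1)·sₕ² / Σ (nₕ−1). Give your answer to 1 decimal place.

Degrees of freedom: 36 + 53 + 25 + 36 = 150.
Σ(nₕ−1)sₕ² = 36·3015744.8281 + 53·2094764.1289 + 25·2846103.9616 + 36·544939.24 = 310359724.3233.
s²ₚ = 310359724.3233 / 150 = 2069064.829... → 2069064.8.

2069064.8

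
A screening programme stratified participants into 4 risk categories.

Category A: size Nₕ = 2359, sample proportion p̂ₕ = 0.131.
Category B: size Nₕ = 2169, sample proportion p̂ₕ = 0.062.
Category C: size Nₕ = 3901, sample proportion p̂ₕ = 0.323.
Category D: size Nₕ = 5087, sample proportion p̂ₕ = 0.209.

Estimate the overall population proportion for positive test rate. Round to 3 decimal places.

0.205

Wₕ = Nₕ/N with N = 13516: 0.1745, 0.1605, 0.2886, 0.3764.
p̂_st = 0.1745·0.131 + 0.1605·0.062 + 0.2886·0.323 + 0.3764·0.209 ≈ 0.20470... → 0.205.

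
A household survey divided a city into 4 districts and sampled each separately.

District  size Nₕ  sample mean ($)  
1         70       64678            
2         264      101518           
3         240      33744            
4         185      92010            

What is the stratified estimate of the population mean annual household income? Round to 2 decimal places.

74372.36

N = 70 + 264 + 240 + 185 = 759.
The stratified mean weights each stratum mean by its population share Nₕ/N.
Σ Nₕx̄ₕ = 70·64678 + 264·101518 + 240·33744 + 185·92010 = 4527460 + 26800752 + 8098560 + 17021850 = 56448622.
Divide by N: 56448622 / 759 = 74372.3610... → 74372.36.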